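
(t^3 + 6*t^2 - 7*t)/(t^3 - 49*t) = (t - 1)/(t - 7)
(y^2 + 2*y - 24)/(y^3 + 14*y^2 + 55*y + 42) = (y - 4)/(y^2 + 8*y + 7)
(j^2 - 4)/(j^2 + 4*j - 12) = (j + 2)/(j + 6)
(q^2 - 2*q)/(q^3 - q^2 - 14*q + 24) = q/(q^2 + q - 12)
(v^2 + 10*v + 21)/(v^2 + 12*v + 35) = (v + 3)/(v + 5)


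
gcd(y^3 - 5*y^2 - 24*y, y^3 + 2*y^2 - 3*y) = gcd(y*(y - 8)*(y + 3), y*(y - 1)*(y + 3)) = y^2 + 3*y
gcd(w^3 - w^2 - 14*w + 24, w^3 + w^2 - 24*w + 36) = w^2 - 5*w + 6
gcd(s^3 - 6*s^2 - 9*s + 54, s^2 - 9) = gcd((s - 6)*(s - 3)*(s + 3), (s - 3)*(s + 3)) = s^2 - 9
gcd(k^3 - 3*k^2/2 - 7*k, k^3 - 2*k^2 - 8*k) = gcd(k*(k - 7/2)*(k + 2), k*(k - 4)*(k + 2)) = k^2 + 2*k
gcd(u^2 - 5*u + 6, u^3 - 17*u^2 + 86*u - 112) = u - 2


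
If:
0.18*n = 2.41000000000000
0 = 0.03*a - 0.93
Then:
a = 31.00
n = 13.39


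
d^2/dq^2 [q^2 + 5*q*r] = 2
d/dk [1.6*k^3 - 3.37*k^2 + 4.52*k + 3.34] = 4.8*k^2 - 6.74*k + 4.52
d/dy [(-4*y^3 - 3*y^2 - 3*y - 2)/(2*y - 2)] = (-8*y^3 + 9*y^2 + 6*y + 5)/(2*(y^2 - 2*y + 1))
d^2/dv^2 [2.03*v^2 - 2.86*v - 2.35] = 4.06000000000000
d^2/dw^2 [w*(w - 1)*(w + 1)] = 6*w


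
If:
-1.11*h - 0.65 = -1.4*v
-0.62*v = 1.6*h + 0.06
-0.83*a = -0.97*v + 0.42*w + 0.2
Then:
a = 0.147530083451078 - 0.506024096385542*w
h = -0.17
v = 0.33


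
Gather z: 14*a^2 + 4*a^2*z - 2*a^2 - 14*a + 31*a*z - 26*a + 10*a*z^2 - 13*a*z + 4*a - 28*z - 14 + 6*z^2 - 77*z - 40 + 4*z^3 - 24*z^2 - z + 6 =12*a^2 - 36*a + 4*z^3 + z^2*(10*a - 18) + z*(4*a^2 + 18*a - 106) - 48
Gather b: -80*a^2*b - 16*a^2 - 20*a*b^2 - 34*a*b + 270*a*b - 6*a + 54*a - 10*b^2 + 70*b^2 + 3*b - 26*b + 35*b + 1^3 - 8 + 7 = -16*a^2 + 48*a + b^2*(60 - 20*a) + b*(-80*a^2 + 236*a + 12)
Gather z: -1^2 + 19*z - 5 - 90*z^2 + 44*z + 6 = -90*z^2 + 63*z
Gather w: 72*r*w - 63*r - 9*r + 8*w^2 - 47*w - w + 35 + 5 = -72*r + 8*w^2 + w*(72*r - 48) + 40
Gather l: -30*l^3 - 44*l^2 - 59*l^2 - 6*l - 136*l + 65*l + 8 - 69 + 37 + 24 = -30*l^3 - 103*l^2 - 77*l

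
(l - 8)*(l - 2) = l^2 - 10*l + 16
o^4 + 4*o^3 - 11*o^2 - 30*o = o*(o - 3)*(o + 2)*(o + 5)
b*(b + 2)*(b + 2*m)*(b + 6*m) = b^4 + 8*b^3*m + 2*b^3 + 12*b^2*m^2 + 16*b^2*m + 24*b*m^2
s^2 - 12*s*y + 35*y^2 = (s - 7*y)*(s - 5*y)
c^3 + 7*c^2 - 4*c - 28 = (c - 2)*(c + 2)*(c + 7)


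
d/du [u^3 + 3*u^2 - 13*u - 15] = 3*u^2 + 6*u - 13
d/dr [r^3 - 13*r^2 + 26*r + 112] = 3*r^2 - 26*r + 26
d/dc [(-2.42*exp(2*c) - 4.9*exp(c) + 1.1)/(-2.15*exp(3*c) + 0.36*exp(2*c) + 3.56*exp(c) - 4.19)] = (-5.203*exp(4*c) - 21.07*exp(3*c) + 0.2438*exp(2*c) + 19.4876*exp(c) + 16.615)*exp(c)/(4.6225*exp(6*c) - 1.548*exp(5*c) - 15.1784*exp(4*c) + 20.5802*exp(3*c) + 9.6568*exp(2*c) - 29.8328*exp(c) + 17.5561)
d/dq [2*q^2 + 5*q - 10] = 4*q + 5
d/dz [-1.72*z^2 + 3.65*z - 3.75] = 3.65 - 3.44*z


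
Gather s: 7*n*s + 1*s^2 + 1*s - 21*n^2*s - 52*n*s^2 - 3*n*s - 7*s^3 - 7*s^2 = -7*s^3 + s^2*(-52*n - 6) + s*(-21*n^2 + 4*n + 1)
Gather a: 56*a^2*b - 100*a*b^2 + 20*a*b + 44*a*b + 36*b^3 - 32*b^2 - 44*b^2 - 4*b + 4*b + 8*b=56*a^2*b + a*(-100*b^2 + 64*b) + 36*b^3 - 76*b^2 + 8*b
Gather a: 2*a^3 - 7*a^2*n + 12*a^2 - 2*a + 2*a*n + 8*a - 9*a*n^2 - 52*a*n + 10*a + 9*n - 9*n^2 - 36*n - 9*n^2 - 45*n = 2*a^3 + a^2*(12 - 7*n) + a*(-9*n^2 - 50*n + 16) - 18*n^2 - 72*n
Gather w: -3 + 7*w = 7*w - 3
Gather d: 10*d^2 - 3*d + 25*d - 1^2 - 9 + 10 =10*d^2 + 22*d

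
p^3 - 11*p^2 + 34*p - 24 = (p - 6)*(p - 4)*(p - 1)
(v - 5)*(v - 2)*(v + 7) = v^3 - 39*v + 70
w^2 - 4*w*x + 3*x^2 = (w - 3*x)*(w - x)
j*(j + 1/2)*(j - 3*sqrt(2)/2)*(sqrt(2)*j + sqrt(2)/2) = sqrt(2)*j^4 - 3*j^3 + sqrt(2)*j^3 - 3*j^2 + sqrt(2)*j^2/4 - 3*j/4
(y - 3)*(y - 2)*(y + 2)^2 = y^4 - y^3 - 10*y^2 + 4*y + 24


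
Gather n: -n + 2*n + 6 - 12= n - 6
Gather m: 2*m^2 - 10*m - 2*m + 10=2*m^2 - 12*m + 10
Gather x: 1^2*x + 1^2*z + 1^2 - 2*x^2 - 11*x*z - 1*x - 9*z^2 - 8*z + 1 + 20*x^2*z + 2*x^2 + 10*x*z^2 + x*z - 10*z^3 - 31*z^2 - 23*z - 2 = 20*x^2*z + x*(10*z^2 - 10*z) - 10*z^3 - 40*z^2 - 30*z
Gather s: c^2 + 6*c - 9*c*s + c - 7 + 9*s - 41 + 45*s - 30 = c^2 + 7*c + s*(54 - 9*c) - 78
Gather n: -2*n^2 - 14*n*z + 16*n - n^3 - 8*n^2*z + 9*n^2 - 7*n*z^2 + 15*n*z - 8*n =-n^3 + n^2*(7 - 8*z) + n*(-7*z^2 + z + 8)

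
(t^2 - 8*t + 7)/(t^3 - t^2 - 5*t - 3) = (-t^2 + 8*t - 7)/(-t^3 + t^2 + 5*t + 3)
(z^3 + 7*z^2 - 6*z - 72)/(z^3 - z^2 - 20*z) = (z^2 + 3*z - 18)/(z*(z - 5))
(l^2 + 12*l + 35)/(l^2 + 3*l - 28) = (l + 5)/(l - 4)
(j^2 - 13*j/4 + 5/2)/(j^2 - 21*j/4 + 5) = (j - 2)/(j - 4)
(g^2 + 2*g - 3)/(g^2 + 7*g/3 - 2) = 3*(g - 1)/(3*g - 2)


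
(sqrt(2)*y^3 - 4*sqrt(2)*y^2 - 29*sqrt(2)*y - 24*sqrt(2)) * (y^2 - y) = sqrt(2)*y^5 - 5*sqrt(2)*y^4 - 25*sqrt(2)*y^3 + 5*sqrt(2)*y^2 + 24*sqrt(2)*y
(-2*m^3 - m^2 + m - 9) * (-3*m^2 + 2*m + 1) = 6*m^5 - m^4 - 7*m^3 + 28*m^2 - 17*m - 9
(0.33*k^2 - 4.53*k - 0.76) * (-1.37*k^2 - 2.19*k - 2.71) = -0.4521*k^4 + 5.4834*k^3 + 10.0676*k^2 + 13.9407*k + 2.0596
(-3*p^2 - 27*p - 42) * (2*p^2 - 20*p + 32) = -6*p^4 + 6*p^3 + 360*p^2 - 24*p - 1344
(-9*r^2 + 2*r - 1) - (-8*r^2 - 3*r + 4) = -r^2 + 5*r - 5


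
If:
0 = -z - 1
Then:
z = -1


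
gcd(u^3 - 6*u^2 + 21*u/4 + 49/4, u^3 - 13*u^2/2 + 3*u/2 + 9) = u + 1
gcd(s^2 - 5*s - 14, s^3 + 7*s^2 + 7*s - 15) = 1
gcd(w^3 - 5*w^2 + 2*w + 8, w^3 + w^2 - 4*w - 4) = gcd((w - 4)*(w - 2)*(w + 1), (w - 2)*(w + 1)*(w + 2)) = w^2 - w - 2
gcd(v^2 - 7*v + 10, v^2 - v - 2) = v - 2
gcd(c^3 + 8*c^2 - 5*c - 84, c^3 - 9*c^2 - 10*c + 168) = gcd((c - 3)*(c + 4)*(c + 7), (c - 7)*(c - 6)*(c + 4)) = c + 4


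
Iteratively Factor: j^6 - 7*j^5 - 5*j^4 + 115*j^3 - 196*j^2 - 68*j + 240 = (j - 2)*(j^5 - 5*j^4 - 15*j^3 + 85*j^2 - 26*j - 120) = (j - 2)^2*(j^4 - 3*j^3 - 21*j^2 + 43*j + 60) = (j - 3)*(j - 2)^2*(j^3 - 21*j - 20) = (j - 5)*(j - 3)*(j - 2)^2*(j^2 + 5*j + 4) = (j - 5)*(j - 3)*(j - 2)^2*(j + 1)*(j + 4)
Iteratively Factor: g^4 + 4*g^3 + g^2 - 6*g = (g - 1)*(g^3 + 5*g^2 + 6*g) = (g - 1)*(g + 2)*(g^2 + 3*g) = g*(g - 1)*(g + 2)*(g + 3)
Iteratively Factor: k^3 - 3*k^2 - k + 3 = (k - 3)*(k^2 - 1) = (k - 3)*(k + 1)*(k - 1)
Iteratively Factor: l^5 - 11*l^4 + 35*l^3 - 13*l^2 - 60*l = (l)*(l^4 - 11*l^3 + 35*l^2 - 13*l - 60) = l*(l - 5)*(l^3 - 6*l^2 + 5*l + 12) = l*(l - 5)*(l + 1)*(l^2 - 7*l + 12) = l*(l - 5)*(l - 4)*(l + 1)*(l - 3)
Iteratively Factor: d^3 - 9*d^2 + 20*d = (d)*(d^2 - 9*d + 20) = d*(d - 4)*(d - 5)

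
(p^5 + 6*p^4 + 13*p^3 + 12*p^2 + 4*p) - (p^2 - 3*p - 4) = p^5 + 6*p^4 + 13*p^3 + 11*p^2 + 7*p + 4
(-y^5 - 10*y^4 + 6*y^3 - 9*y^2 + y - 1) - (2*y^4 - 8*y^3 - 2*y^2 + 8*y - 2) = -y^5 - 12*y^4 + 14*y^3 - 7*y^2 - 7*y + 1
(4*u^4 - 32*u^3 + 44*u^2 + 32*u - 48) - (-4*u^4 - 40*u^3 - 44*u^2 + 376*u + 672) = 8*u^4 + 8*u^3 + 88*u^2 - 344*u - 720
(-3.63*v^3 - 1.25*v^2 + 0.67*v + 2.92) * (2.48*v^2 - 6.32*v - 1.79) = -9.0024*v^5 + 19.8416*v^4 + 16.0593*v^3 + 5.2447*v^2 - 19.6537*v - 5.2268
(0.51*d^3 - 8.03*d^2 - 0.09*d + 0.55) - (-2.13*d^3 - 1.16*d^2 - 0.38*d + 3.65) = 2.64*d^3 - 6.87*d^2 + 0.29*d - 3.1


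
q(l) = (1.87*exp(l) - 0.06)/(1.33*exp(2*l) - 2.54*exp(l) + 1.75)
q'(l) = (1.87*exp(l) - 0.06)*(-2.66*exp(2*l) + 2.54*exp(l))/(1.33*exp(2*l) - 2.54*exp(l) + 1.75)^2 + 1.87*exp(l)/(1.33*exp(2*l) - 2.54*exp(l) + 1.75)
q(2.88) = 0.09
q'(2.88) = -0.10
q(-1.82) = 0.18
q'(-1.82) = 0.26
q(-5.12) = -0.03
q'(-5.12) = 0.01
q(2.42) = 0.15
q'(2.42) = -0.17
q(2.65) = 0.11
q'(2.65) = -0.13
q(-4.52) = -0.02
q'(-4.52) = 0.01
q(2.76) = 0.10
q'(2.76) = -0.11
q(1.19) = 0.78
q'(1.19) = -1.26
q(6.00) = 0.00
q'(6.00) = 0.00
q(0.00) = 3.35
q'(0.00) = 2.72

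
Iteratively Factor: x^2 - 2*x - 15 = (x + 3)*(x - 5)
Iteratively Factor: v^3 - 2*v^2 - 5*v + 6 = (v + 2)*(v^2 - 4*v + 3) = (v - 1)*(v + 2)*(v - 3)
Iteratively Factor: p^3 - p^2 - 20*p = (p + 4)*(p^2 - 5*p) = p*(p + 4)*(p - 5)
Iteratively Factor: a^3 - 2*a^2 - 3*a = (a)*(a^2 - 2*a - 3) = a*(a + 1)*(a - 3)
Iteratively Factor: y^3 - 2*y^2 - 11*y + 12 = (y - 4)*(y^2 + 2*y - 3) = (y - 4)*(y - 1)*(y + 3)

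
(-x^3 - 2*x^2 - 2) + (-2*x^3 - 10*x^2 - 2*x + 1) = -3*x^3 - 12*x^2 - 2*x - 1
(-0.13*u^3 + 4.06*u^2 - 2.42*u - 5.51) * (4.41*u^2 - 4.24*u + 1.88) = -0.5733*u^5 + 18.4558*u^4 - 28.131*u^3 - 6.4055*u^2 + 18.8128*u - 10.3588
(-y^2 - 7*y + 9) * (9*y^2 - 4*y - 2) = -9*y^4 - 59*y^3 + 111*y^2 - 22*y - 18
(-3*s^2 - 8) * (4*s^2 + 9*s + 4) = -12*s^4 - 27*s^3 - 44*s^2 - 72*s - 32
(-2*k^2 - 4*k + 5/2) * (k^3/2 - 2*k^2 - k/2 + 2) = -k^5 + 2*k^4 + 41*k^3/4 - 7*k^2 - 37*k/4 + 5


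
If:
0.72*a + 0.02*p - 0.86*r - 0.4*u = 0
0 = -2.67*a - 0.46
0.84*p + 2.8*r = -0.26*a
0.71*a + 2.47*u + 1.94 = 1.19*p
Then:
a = -0.17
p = -1.84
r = 0.57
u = -1.62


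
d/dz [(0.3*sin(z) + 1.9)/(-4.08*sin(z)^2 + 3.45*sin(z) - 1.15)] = (1.224*sin(z)^2 + 15.504*sin(z) - 6.9)*cos(z)/(16.6464*sin(z)^4 - 28.152*sin(z)^3 + 21.2865*sin(z)^2 - 7.935*sin(z) + 1.3225)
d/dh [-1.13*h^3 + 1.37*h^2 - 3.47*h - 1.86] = -3.39*h^2 + 2.74*h - 3.47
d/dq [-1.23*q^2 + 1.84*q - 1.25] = 1.84 - 2.46*q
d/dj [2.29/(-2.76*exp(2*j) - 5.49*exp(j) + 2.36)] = (12.6408*exp(j) + 12.5721)*exp(j)/(2.76*exp(2*j) + 5.49*exp(j) - 2.36)^2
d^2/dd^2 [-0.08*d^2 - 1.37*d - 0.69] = -0.160000000000000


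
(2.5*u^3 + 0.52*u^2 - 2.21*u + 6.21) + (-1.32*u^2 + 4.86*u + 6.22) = 2.5*u^3 - 0.8*u^2 + 2.65*u + 12.43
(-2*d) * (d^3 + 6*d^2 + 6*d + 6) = -2*d^4 - 12*d^3 - 12*d^2 - 12*d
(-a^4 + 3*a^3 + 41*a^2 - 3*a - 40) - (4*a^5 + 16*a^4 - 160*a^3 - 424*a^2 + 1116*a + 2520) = -4*a^5 - 17*a^4 + 163*a^3 + 465*a^2 - 1119*a - 2560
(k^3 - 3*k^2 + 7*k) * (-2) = -2*k^3 + 6*k^2 - 14*k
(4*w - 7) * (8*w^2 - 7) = 32*w^3 - 56*w^2 - 28*w + 49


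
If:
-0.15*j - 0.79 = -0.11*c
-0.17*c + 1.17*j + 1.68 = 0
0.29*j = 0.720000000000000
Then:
No Solution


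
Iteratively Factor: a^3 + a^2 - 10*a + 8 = (a + 4)*(a^2 - 3*a + 2) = (a - 1)*(a + 4)*(a - 2)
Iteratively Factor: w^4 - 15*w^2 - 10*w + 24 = (w - 1)*(w^3 + w^2 - 14*w - 24) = (w - 4)*(w - 1)*(w^2 + 5*w + 6) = (w - 4)*(w - 1)*(w + 3)*(w + 2)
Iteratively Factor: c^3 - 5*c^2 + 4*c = (c - 4)*(c^2 - c) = c*(c - 4)*(c - 1)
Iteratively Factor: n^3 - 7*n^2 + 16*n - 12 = (n - 3)*(n^2 - 4*n + 4) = (n - 3)*(n - 2)*(n - 2)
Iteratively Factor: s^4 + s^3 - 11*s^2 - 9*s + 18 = (s + 2)*(s^3 - s^2 - 9*s + 9) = (s - 1)*(s + 2)*(s^2 - 9) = (s - 1)*(s + 2)*(s + 3)*(s - 3)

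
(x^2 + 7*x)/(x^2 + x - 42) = x/(x - 6)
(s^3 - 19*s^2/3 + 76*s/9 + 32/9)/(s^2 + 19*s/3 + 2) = (3*s^2 - 20*s + 32)/(3*(s + 6))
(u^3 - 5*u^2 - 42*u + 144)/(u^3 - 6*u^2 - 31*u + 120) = (u + 6)/(u + 5)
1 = 1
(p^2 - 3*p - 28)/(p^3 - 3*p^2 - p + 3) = (p^2 - 3*p - 28)/(p^3 - 3*p^2 - p + 3)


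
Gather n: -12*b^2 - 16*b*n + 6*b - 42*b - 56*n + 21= -12*b^2 - 36*b + n*(-16*b - 56) + 21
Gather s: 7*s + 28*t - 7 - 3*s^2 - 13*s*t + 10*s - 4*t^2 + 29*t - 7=-3*s^2 + s*(17 - 13*t) - 4*t^2 + 57*t - 14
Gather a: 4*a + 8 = 4*a + 8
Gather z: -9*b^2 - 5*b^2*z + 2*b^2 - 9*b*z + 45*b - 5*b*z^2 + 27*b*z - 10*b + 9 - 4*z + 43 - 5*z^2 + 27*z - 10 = -7*b^2 + 35*b + z^2*(-5*b - 5) + z*(-5*b^2 + 18*b + 23) + 42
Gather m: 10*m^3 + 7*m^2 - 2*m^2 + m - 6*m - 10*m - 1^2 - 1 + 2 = 10*m^3 + 5*m^2 - 15*m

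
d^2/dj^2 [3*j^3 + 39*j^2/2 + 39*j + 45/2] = 18*j + 39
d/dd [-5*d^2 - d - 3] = -10*d - 1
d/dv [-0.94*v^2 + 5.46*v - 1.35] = 5.46 - 1.88*v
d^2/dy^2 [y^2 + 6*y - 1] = 2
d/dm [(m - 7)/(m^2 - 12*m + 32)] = (m^2 - 12*m - 2*(m - 7)*(m - 6) + 32)/(m^2 - 12*m + 32)^2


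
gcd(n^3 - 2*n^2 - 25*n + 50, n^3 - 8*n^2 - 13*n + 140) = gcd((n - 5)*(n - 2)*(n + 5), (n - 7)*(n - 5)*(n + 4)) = n - 5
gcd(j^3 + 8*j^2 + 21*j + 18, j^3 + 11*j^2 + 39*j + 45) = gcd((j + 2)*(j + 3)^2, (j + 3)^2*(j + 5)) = j^2 + 6*j + 9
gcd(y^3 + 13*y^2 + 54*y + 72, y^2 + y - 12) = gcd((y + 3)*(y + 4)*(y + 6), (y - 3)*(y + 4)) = y + 4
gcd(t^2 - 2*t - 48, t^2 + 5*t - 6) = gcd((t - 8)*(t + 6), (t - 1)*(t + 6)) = t + 6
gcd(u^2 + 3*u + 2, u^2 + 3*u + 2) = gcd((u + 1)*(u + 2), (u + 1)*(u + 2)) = u^2 + 3*u + 2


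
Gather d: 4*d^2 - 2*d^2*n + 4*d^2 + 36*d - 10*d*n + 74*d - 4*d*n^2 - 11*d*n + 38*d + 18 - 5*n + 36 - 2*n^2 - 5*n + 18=d^2*(8 - 2*n) + d*(-4*n^2 - 21*n + 148) - 2*n^2 - 10*n + 72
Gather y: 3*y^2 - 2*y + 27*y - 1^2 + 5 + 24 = 3*y^2 + 25*y + 28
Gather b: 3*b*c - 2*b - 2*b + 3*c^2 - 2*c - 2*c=b*(3*c - 4) + 3*c^2 - 4*c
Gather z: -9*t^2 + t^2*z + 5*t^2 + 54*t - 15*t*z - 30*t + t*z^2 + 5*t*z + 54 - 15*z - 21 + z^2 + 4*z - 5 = -4*t^2 + 24*t + z^2*(t + 1) + z*(t^2 - 10*t - 11) + 28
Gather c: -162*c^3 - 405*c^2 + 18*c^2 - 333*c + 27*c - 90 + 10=-162*c^3 - 387*c^2 - 306*c - 80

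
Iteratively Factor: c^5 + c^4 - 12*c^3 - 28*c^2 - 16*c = (c)*(c^4 + c^3 - 12*c^2 - 28*c - 16) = c*(c + 1)*(c^3 - 12*c - 16) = c*(c + 1)*(c + 2)*(c^2 - 2*c - 8) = c*(c - 4)*(c + 1)*(c + 2)*(c + 2)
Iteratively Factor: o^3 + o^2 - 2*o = (o)*(o^2 + o - 2) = o*(o + 2)*(o - 1)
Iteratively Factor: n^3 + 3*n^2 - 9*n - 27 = (n - 3)*(n^2 + 6*n + 9) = (n - 3)*(n + 3)*(n + 3)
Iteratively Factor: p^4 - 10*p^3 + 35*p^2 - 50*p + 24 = (p - 2)*(p^3 - 8*p^2 + 19*p - 12) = (p - 2)*(p - 1)*(p^2 - 7*p + 12) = (p - 3)*(p - 2)*(p - 1)*(p - 4)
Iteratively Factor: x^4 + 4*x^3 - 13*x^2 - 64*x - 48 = (x - 4)*(x^3 + 8*x^2 + 19*x + 12) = (x - 4)*(x + 4)*(x^2 + 4*x + 3) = (x - 4)*(x + 3)*(x + 4)*(x + 1)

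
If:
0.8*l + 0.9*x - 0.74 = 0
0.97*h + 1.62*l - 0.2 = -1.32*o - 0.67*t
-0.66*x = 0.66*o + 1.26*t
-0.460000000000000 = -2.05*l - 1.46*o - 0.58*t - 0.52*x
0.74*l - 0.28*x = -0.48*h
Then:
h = 0.21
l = 0.13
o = 0.03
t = -0.39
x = 0.71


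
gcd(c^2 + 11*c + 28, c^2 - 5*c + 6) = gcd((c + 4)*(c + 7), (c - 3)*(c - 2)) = 1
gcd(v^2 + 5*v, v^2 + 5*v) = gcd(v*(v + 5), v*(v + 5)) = v^2 + 5*v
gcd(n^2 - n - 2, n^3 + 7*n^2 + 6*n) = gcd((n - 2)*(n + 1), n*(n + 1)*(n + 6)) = n + 1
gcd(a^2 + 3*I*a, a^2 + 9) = a + 3*I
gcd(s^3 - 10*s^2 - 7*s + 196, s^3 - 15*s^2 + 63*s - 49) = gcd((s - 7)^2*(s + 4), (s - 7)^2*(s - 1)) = s^2 - 14*s + 49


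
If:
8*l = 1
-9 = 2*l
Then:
No Solution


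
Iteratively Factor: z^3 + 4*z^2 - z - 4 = (z + 1)*(z^2 + 3*z - 4) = (z + 1)*(z + 4)*(z - 1)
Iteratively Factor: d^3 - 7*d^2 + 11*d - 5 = (d - 1)*(d^2 - 6*d + 5) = (d - 1)^2*(d - 5)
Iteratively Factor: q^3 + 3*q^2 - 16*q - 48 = (q + 4)*(q^2 - q - 12) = (q - 4)*(q + 4)*(q + 3)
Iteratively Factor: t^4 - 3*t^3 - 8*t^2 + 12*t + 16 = (t + 2)*(t^3 - 5*t^2 + 2*t + 8) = (t + 1)*(t + 2)*(t^2 - 6*t + 8) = (t - 4)*(t + 1)*(t + 2)*(t - 2)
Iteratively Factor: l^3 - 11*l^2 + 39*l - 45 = (l - 3)*(l^2 - 8*l + 15) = (l - 5)*(l - 3)*(l - 3)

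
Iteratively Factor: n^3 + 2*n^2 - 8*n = (n + 4)*(n^2 - 2*n) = (n - 2)*(n + 4)*(n)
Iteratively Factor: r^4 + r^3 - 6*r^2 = (r)*(r^3 + r^2 - 6*r) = r*(r + 3)*(r^2 - 2*r) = r^2*(r + 3)*(r - 2)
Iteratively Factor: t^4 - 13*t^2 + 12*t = (t + 4)*(t^3 - 4*t^2 + 3*t) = (t - 3)*(t + 4)*(t^2 - t) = (t - 3)*(t - 1)*(t + 4)*(t)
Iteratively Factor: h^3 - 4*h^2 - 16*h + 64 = (h - 4)*(h^2 - 16) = (h - 4)*(h + 4)*(h - 4)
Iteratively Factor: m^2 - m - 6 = (m - 3)*(m + 2)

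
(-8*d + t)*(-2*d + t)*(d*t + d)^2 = 16*d^4*t^2 + 32*d^4*t + 16*d^4 - 10*d^3*t^3 - 20*d^3*t^2 - 10*d^3*t + d^2*t^4 + 2*d^2*t^3 + d^2*t^2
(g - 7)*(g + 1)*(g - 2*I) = g^3 - 6*g^2 - 2*I*g^2 - 7*g + 12*I*g + 14*I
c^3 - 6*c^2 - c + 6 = (c - 6)*(c - 1)*(c + 1)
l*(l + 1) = l^2 + l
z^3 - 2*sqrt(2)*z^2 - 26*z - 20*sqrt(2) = (z - 5*sqrt(2))*(z + sqrt(2))*(z + 2*sqrt(2))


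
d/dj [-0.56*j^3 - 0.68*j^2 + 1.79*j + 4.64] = -1.68*j^2 - 1.36*j + 1.79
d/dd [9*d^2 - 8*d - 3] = 18*d - 8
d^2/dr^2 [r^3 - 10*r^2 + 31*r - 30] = 6*r - 20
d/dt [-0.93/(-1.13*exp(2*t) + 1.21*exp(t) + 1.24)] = (1.1253 - 2.1018*exp(t))*exp(t)/(-1.13*exp(2*t) + 1.21*exp(t) + 1.24)^2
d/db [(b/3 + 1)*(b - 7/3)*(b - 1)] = b^2 - 2*b/9 - 23/9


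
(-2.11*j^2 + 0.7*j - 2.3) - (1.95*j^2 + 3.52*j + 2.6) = -4.06*j^2 - 2.82*j - 4.9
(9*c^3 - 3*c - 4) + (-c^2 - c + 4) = 9*c^3 - c^2 - 4*c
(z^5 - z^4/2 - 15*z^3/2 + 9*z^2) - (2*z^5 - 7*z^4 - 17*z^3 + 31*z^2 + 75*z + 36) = -z^5 + 13*z^4/2 + 19*z^3/2 - 22*z^2 - 75*z - 36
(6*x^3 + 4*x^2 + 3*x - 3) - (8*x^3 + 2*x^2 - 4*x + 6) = -2*x^3 + 2*x^2 + 7*x - 9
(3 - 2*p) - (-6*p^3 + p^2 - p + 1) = 6*p^3 - p^2 - p + 2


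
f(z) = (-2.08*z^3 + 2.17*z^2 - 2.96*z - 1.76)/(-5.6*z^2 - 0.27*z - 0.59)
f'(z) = (11.2*z + 0.27)*(-2.08*z^3 + 2.17*z^2 - 2.96*z - 1.76)/(-5.6*z^2 - 0.27*z - 0.59)^2 + (-6.24*z^2 + 4.34*z - 2.96)/(-5.6*z^2 - 0.27*z - 0.59)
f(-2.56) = -1.50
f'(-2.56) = 0.34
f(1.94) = 0.65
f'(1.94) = 0.16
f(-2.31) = -1.42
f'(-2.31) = 0.34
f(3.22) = 0.98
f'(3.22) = 0.30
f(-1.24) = -1.04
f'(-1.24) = 0.43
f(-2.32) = -1.42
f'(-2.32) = 0.34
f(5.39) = 1.70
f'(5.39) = 0.35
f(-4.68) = -2.24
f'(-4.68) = 0.36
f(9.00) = 3.00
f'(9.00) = 0.36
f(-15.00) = -6.01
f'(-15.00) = 0.37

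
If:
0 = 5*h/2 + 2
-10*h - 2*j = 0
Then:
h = -4/5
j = 4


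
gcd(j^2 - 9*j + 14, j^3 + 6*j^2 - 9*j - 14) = j - 2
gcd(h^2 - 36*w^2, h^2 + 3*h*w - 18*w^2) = h + 6*w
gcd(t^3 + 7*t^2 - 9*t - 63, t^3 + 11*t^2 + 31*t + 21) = t^2 + 10*t + 21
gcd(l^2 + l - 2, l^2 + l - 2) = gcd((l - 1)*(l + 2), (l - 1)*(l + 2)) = l^2 + l - 2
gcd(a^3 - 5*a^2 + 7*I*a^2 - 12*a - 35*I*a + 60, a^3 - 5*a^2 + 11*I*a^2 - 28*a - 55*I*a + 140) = a^2 + a*(-5 + 4*I) - 20*I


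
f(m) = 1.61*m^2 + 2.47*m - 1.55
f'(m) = 3.22*m + 2.47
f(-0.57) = -2.43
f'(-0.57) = 0.63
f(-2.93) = 5.03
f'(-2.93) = -6.96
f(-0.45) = -2.34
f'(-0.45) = 1.02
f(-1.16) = -2.25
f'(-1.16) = -1.27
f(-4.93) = 25.40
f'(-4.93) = -13.40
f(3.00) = 20.35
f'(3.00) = 12.13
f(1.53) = 6.00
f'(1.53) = 7.40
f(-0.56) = -2.43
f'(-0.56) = 0.67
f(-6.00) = 41.59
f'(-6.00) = -16.85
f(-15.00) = 323.65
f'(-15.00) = -45.83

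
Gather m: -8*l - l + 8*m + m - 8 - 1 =-9*l + 9*m - 9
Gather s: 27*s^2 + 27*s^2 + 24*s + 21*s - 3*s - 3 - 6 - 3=54*s^2 + 42*s - 12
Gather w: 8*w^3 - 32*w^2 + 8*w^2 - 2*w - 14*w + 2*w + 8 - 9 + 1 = 8*w^3 - 24*w^2 - 14*w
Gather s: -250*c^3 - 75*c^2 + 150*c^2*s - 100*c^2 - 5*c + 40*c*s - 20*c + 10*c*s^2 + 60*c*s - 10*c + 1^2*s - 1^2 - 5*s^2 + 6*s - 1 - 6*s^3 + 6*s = -250*c^3 - 175*c^2 - 35*c - 6*s^3 + s^2*(10*c - 5) + s*(150*c^2 + 100*c + 13) - 2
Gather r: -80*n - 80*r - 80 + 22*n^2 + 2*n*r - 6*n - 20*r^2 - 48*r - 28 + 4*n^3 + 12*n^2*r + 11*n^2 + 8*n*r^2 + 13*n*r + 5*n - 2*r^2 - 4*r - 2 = 4*n^3 + 33*n^2 - 81*n + r^2*(8*n - 22) + r*(12*n^2 + 15*n - 132) - 110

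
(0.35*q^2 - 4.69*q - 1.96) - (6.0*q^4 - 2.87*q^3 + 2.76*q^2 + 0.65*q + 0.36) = -6.0*q^4 + 2.87*q^3 - 2.41*q^2 - 5.34*q - 2.32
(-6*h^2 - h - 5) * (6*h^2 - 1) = -36*h^4 - 6*h^3 - 24*h^2 + h + 5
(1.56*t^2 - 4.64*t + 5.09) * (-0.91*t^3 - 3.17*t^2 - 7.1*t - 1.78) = -1.4196*t^5 - 0.7228*t^4 - 0.999100000000002*t^3 + 14.0319*t^2 - 27.8798*t - 9.0602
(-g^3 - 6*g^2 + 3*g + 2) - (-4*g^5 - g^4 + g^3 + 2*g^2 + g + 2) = 4*g^5 + g^4 - 2*g^3 - 8*g^2 + 2*g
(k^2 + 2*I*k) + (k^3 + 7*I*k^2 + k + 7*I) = k^3 + k^2 + 7*I*k^2 + k + 2*I*k + 7*I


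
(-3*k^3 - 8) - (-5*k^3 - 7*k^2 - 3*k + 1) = 2*k^3 + 7*k^2 + 3*k - 9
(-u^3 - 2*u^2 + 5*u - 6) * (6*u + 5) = -6*u^4 - 17*u^3 + 20*u^2 - 11*u - 30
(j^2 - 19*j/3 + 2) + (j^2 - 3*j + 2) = 2*j^2 - 28*j/3 + 4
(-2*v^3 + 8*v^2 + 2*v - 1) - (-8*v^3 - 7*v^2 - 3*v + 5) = 6*v^3 + 15*v^2 + 5*v - 6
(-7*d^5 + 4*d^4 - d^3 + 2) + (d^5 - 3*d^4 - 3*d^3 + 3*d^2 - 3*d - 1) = -6*d^5 + d^4 - 4*d^3 + 3*d^2 - 3*d + 1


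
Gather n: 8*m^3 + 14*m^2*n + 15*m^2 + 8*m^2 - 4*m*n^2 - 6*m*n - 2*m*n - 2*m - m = 8*m^3 + 23*m^2 - 4*m*n^2 - 3*m + n*(14*m^2 - 8*m)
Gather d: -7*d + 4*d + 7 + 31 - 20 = 18 - 3*d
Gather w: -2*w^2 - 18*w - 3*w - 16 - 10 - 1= -2*w^2 - 21*w - 27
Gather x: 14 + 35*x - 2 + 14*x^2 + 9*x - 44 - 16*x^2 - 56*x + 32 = -2*x^2 - 12*x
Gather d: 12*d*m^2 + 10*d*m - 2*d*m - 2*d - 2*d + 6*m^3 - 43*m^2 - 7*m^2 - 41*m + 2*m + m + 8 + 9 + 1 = d*(12*m^2 + 8*m - 4) + 6*m^3 - 50*m^2 - 38*m + 18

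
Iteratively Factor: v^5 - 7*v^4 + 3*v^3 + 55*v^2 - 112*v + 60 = (v - 5)*(v^4 - 2*v^3 - 7*v^2 + 20*v - 12) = (v - 5)*(v - 2)*(v^3 - 7*v + 6) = (v - 5)*(v - 2)^2*(v^2 + 2*v - 3) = (v - 5)*(v - 2)^2*(v - 1)*(v + 3)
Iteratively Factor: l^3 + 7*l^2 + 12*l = (l + 4)*(l^2 + 3*l) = (l + 3)*(l + 4)*(l)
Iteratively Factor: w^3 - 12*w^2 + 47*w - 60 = (w - 3)*(w^2 - 9*w + 20) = (w - 5)*(w - 3)*(w - 4)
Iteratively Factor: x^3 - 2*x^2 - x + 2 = (x + 1)*(x^2 - 3*x + 2) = (x - 2)*(x + 1)*(x - 1)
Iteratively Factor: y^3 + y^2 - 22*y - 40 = (y + 4)*(y^2 - 3*y - 10) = (y - 5)*(y + 4)*(y + 2)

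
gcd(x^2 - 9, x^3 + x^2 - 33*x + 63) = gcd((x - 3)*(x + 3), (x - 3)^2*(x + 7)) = x - 3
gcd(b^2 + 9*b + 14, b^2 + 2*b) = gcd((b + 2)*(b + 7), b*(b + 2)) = b + 2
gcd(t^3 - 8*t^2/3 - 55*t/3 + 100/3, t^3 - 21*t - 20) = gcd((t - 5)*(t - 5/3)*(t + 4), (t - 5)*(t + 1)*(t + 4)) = t^2 - t - 20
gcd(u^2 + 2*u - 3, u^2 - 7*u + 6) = u - 1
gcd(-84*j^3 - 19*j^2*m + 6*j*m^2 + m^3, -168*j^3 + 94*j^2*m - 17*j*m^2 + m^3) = 4*j - m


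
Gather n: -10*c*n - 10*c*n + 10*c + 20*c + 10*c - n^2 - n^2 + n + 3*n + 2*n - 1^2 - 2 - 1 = 40*c - 2*n^2 + n*(6 - 20*c) - 4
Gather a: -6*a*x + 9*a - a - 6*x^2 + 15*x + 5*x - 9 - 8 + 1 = a*(8 - 6*x) - 6*x^2 + 20*x - 16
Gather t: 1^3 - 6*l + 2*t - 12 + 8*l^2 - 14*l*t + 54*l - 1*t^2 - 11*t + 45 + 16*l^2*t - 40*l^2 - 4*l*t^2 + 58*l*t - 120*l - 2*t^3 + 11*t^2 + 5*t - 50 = -32*l^2 - 72*l - 2*t^3 + t^2*(10 - 4*l) + t*(16*l^2 + 44*l - 4) - 16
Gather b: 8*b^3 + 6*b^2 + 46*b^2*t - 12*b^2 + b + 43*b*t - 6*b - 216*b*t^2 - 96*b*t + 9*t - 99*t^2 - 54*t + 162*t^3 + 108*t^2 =8*b^3 + b^2*(46*t - 6) + b*(-216*t^2 - 53*t - 5) + 162*t^3 + 9*t^2 - 45*t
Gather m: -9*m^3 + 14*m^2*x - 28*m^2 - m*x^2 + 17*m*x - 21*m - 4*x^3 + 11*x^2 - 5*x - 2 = -9*m^3 + m^2*(14*x - 28) + m*(-x^2 + 17*x - 21) - 4*x^3 + 11*x^2 - 5*x - 2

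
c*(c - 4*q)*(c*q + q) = c^3*q - 4*c^2*q^2 + c^2*q - 4*c*q^2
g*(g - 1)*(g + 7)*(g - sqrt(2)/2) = g^4 - sqrt(2)*g^3/2 + 6*g^3 - 7*g^2 - 3*sqrt(2)*g^2 + 7*sqrt(2)*g/2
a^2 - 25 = (a - 5)*(a + 5)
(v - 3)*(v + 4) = v^2 + v - 12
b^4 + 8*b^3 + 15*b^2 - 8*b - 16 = (b - 1)*(b + 1)*(b + 4)^2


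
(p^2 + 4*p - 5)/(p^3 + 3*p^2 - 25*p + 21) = (p + 5)/(p^2 + 4*p - 21)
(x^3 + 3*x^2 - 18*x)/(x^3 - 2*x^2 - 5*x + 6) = x*(x + 6)/(x^2 + x - 2)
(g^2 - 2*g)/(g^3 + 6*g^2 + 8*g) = (g - 2)/(g^2 + 6*g + 8)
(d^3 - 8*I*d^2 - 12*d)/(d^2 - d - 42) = d*(-d^2 + 8*I*d + 12)/(-d^2 + d + 42)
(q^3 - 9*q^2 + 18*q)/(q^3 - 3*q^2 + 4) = q*(q^2 - 9*q + 18)/(q^3 - 3*q^2 + 4)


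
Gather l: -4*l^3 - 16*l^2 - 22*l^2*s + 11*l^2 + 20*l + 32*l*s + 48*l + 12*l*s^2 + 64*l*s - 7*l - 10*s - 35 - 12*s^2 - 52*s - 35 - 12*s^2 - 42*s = -4*l^3 + l^2*(-22*s - 5) + l*(12*s^2 + 96*s + 61) - 24*s^2 - 104*s - 70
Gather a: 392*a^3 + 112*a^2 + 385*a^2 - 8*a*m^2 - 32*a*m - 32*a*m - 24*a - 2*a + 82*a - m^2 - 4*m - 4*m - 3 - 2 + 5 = 392*a^3 + 497*a^2 + a*(-8*m^2 - 64*m + 56) - m^2 - 8*m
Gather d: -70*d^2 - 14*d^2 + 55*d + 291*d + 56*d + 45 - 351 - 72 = -84*d^2 + 402*d - 378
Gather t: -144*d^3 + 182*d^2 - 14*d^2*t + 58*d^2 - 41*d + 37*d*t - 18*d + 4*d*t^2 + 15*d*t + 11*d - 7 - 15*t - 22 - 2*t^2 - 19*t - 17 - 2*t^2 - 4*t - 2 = -144*d^3 + 240*d^2 - 48*d + t^2*(4*d - 4) + t*(-14*d^2 + 52*d - 38) - 48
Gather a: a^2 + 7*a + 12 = a^2 + 7*a + 12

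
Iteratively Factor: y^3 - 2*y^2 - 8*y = (y - 4)*(y^2 + 2*y) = (y - 4)*(y + 2)*(y)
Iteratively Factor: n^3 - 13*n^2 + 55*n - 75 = (n - 5)*(n^2 - 8*n + 15) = (n - 5)*(n - 3)*(n - 5)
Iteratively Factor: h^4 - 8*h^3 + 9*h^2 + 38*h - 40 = (h - 1)*(h^3 - 7*h^2 + 2*h + 40) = (h - 5)*(h - 1)*(h^2 - 2*h - 8) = (h - 5)*(h - 4)*(h - 1)*(h + 2)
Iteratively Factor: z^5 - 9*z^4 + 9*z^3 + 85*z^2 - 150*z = (z - 2)*(z^4 - 7*z^3 - 5*z^2 + 75*z) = (z - 2)*(z + 3)*(z^3 - 10*z^2 + 25*z) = (z - 5)*(z - 2)*(z + 3)*(z^2 - 5*z) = z*(z - 5)*(z - 2)*(z + 3)*(z - 5)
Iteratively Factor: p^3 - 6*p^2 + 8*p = (p - 2)*(p^2 - 4*p) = p*(p - 2)*(p - 4)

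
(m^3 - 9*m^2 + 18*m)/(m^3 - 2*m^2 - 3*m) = (m - 6)/(m + 1)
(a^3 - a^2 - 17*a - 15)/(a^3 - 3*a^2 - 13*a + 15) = (a + 1)/(a - 1)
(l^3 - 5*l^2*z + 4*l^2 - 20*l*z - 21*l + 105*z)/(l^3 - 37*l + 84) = (l - 5*z)/(l - 4)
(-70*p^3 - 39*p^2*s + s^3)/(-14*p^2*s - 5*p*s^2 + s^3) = (5*p + s)/s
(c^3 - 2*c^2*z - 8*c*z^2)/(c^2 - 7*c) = (c^2 - 2*c*z - 8*z^2)/(c - 7)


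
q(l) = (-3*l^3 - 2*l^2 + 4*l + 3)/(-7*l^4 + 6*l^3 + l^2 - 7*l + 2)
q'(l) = (-9*l^2 - 4*l + 4)/(-7*l^4 + 6*l^3 + l^2 - 7*l + 2) + (-3*l^3 - 2*l^2 + 4*l + 3)*(28*l^3 - 18*l^2 - 2*l + 7)/(-7*l^4 + 6*l^3 + l^2 - 7*l + 2)^2 = (-21*l^6 - 28*l^5 + 93*l^4 + 78*l^3 - 62*l^2 - 14*l + 29)/(49*l^8 - 84*l^7 + 22*l^6 + 110*l^5 - 111*l^4 + 10*l^3 + 53*l^2 - 28*l + 4)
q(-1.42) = -0.06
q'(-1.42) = 0.07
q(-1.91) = -0.08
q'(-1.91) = 0.02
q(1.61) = 0.29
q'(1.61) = 0.16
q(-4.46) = -0.07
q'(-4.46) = -0.01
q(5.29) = 0.10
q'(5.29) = -0.02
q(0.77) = -1.40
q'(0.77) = 5.96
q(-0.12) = 0.88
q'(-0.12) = 3.67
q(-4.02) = -0.07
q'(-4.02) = -0.01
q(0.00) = 1.50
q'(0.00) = 7.25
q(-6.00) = -0.05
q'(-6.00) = -0.00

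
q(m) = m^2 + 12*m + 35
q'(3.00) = 18.00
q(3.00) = 80.00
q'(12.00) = 36.00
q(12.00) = 323.00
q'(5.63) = 23.26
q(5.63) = 134.26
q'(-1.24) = 9.52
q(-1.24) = 21.66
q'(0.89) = 13.78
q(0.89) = 46.47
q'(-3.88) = 4.24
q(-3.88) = 3.49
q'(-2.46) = 7.08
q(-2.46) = 11.53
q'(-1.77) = 8.46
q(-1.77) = 16.89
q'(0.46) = 12.92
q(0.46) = 40.73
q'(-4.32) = 3.36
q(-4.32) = 1.82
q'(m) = 2*m + 12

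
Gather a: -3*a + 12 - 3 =9 - 3*a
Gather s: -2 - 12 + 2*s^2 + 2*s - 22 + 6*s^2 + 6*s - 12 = 8*s^2 + 8*s - 48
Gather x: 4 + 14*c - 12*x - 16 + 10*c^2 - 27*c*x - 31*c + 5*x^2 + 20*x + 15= 10*c^2 - 17*c + 5*x^2 + x*(8 - 27*c) + 3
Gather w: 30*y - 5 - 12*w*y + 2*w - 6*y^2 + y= w*(2 - 12*y) - 6*y^2 + 31*y - 5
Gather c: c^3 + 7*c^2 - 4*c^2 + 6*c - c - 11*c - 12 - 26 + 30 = c^3 + 3*c^2 - 6*c - 8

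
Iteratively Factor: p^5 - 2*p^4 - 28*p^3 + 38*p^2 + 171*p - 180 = (p + 4)*(p^4 - 6*p^3 - 4*p^2 + 54*p - 45) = (p - 3)*(p + 4)*(p^3 - 3*p^2 - 13*p + 15) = (p - 3)*(p + 3)*(p + 4)*(p^2 - 6*p + 5) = (p - 3)*(p - 1)*(p + 3)*(p + 4)*(p - 5)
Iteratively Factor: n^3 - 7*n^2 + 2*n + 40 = (n - 5)*(n^2 - 2*n - 8) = (n - 5)*(n + 2)*(n - 4)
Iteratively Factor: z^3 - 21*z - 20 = (z + 4)*(z^2 - 4*z - 5) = (z - 5)*(z + 4)*(z + 1)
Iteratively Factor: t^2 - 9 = (t + 3)*(t - 3)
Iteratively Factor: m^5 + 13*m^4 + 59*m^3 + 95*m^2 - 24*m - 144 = (m + 3)*(m^4 + 10*m^3 + 29*m^2 + 8*m - 48) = (m + 3)*(m + 4)*(m^3 + 6*m^2 + 5*m - 12) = (m + 3)*(m + 4)^2*(m^2 + 2*m - 3) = (m - 1)*(m + 3)*(m + 4)^2*(m + 3)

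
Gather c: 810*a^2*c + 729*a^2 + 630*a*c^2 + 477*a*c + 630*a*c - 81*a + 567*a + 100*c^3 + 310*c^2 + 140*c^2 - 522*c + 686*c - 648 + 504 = 729*a^2 + 486*a + 100*c^3 + c^2*(630*a + 450) + c*(810*a^2 + 1107*a + 164) - 144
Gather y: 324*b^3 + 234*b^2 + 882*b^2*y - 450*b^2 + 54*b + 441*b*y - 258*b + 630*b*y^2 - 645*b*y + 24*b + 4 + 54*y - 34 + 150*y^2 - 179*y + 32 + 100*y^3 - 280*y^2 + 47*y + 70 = 324*b^3 - 216*b^2 - 180*b + 100*y^3 + y^2*(630*b - 130) + y*(882*b^2 - 204*b - 78) + 72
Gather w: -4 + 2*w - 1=2*w - 5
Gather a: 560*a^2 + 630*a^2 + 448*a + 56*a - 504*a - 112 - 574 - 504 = 1190*a^2 - 1190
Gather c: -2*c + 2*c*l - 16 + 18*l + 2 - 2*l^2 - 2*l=c*(2*l - 2) - 2*l^2 + 16*l - 14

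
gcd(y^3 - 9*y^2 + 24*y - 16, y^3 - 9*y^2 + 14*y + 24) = y - 4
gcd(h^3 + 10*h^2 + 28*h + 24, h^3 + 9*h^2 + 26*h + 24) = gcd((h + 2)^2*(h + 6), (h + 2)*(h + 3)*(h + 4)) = h + 2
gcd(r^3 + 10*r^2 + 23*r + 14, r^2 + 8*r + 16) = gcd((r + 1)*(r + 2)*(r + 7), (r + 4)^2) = 1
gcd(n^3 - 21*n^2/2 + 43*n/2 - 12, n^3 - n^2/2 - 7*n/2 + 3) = n^2 - 5*n/2 + 3/2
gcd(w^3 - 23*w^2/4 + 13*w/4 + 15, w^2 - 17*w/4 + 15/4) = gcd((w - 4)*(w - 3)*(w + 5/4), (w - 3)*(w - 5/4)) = w - 3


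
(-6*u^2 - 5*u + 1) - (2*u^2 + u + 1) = -8*u^2 - 6*u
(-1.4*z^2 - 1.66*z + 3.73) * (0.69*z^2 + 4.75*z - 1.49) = -0.966*z^4 - 7.7954*z^3 - 3.2253*z^2 + 20.1909*z - 5.5577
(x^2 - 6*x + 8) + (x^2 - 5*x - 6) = 2*x^2 - 11*x + 2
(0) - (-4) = 4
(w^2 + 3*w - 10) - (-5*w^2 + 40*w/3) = 6*w^2 - 31*w/3 - 10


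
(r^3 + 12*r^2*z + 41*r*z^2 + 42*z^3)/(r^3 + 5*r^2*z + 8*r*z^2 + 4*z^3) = (r^2 + 10*r*z + 21*z^2)/(r^2 + 3*r*z + 2*z^2)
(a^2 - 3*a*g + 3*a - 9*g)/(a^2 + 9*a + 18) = (a - 3*g)/(a + 6)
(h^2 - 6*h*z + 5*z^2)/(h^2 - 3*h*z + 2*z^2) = (-h + 5*z)/(-h + 2*z)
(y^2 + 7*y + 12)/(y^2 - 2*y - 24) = (y + 3)/(y - 6)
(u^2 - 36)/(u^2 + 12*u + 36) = (u - 6)/(u + 6)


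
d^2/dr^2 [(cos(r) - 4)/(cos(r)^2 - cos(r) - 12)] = (sin(r)^2 + 3*cos(r) + 1)/(cos(r) + 3)^3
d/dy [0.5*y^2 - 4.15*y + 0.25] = 1.0*y - 4.15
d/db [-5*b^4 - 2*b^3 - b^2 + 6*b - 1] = -20*b^3 - 6*b^2 - 2*b + 6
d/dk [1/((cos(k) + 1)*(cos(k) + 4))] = (2*cos(k) + 5)*sin(k)/((cos(k) + 1)^2*(cos(k) + 4)^2)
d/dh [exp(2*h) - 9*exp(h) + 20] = (2*exp(h) - 9)*exp(h)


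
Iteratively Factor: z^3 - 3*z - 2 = (z + 1)*(z^2 - z - 2) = (z - 2)*(z + 1)*(z + 1)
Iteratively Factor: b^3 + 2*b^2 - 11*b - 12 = (b + 1)*(b^2 + b - 12) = (b - 3)*(b + 1)*(b + 4)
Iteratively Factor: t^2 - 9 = (t - 3)*(t + 3)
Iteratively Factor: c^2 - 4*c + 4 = (c - 2)*(c - 2)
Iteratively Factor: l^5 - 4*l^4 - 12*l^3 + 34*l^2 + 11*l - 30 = (l + 1)*(l^4 - 5*l^3 - 7*l^2 + 41*l - 30) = (l + 1)*(l + 3)*(l^3 - 8*l^2 + 17*l - 10) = (l - 2)*(l + 1)*(l + 3)*(l^2 - 6*l + 5) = (l - 5)*(l - 2)*(l + 1)*(l + 3)*(l - 1)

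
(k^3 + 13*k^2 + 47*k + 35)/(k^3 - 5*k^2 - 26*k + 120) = (k^2 + 8*k + 7)/(k^2 - 10*k + 24)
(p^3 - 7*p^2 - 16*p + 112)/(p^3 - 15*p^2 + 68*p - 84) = (p^2 - 16)/(p^2 - 8*p + 12)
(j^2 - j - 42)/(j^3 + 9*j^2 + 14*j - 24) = (j - 7)/(j^2 + 3*j - 4)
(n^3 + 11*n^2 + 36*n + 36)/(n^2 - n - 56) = (n^3 + 11*n^2 + 36*n + 36)/(n^2 - n - 56)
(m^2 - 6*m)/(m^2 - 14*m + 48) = m/(m - 8)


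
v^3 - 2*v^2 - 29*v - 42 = (v - 7)*(v + 2)*(v + 3)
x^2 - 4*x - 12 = (x - 6)*(x + 2)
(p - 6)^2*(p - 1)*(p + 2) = p^4 - 11*p^3 + 22*p^2 + 60*p - 72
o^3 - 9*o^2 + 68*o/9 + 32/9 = (o - 8)*(o - 4/3)*(o + 1/3)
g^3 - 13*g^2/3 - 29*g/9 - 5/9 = (g - 5)*(g + 1/3)^2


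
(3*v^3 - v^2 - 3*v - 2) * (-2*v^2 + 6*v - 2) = -6*v^5 + 20*v^4 - 6*v^3 - 12*v^2 - 6*v + 4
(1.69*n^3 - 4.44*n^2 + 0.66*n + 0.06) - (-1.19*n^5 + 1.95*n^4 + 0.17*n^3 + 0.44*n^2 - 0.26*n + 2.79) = 1.19*n^5 - 1.95*n^4 + 1.52*n^3 - 4.88*n^2 + 0.92*n - 2.73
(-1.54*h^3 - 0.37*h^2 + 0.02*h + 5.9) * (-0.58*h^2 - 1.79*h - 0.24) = 0.8932*h^5 + 2.9712*h^4 + 1.0203*h^3 - 3.369*h^2 - 10.5658*h - 1.416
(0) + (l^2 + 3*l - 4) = l^2 + 3*l - 4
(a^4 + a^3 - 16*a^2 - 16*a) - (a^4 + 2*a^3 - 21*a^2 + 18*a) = -a^3 + 5*a^2 - 34*a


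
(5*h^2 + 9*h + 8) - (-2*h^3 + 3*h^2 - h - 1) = 2*h^3 + 2*h^2 + 10*h + 9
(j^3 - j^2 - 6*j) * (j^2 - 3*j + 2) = j^5 - 4*j^4 - j^3 + 16*j^2 - 12*j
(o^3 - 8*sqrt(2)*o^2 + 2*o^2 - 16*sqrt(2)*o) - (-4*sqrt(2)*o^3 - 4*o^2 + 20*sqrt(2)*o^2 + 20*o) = o^3 + 4*sqrt(2)*o^3 - 28*sqrt(2)*o^2 + 6*o^2 - 16*sqrt(2)*o - 20*o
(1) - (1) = 0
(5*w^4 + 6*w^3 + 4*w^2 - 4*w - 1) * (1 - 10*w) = -50*w^5 - 55*w^4 - 34*w^3 + 44*w^2 + 6*w - 1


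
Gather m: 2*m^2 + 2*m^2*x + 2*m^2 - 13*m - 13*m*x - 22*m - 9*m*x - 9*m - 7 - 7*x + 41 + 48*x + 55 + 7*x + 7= m^2*(2*x + 4) + m*(-22*x - 44) + 48*x + 96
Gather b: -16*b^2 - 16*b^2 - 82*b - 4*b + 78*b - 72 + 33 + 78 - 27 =-32*b^2 - 8*b + 12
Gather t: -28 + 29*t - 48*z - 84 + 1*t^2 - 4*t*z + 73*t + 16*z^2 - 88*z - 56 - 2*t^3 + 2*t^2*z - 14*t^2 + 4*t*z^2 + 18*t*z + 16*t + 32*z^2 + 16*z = -2*t^3 + t^2*(2*z - 13) + t*(4*z^2 + 14*z + 118) + 48*z^2 - 120*z - 168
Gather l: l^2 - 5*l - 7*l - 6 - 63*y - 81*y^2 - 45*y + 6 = l^2 - 12*l - 81*y^2 - 108*y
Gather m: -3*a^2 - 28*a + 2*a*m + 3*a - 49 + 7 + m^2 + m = -3*a^2 - 25*a + m^2 + m*(2*a + 1) - 42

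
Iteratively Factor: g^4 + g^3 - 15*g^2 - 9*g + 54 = (g + 3)*(g^3 - 2*g^2 - 9*g + 18) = (g + 3)^2*(g^2 - 5*g + 6) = (g - 3)*(g + 3)^2*(g - 2)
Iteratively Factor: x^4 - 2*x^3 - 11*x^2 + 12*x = (x + 3)*(x^3 - 5*x^2 + 4*x) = (x - 1)*(x + 3)*(x^2 - 4*x) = (x - 4)*(x - 1)*(x + 3)*(x)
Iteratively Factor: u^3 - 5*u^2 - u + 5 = (u - 1)*(u^2 - 4*u - 5) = (u - 5)*(u - 1)*(u + 1)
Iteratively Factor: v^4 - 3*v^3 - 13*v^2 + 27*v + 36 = (v - 4)*(v^3 + v^2 - 9*v - 9) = (v - 4)*(v + 1)*(v^2 - 9) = (v - 4)*(v + 1)*(v + 3)*(v - 3)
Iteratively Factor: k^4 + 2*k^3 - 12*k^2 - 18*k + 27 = (k + 3)*(k^3 - k^2 - 9*k + 9) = (k + 3)^2*(k^2 - 4*k + 3) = (k - 3)*(k + 3)^2*(k - 1)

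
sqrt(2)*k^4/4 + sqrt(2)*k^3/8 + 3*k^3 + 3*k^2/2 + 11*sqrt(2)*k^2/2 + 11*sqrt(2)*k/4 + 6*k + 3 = (k/2 + sqrt(2))*(k + 1/2)*(k + 3*sqrt(2))*(sqrt(2)*k/2 + 1)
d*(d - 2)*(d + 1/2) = d^3 - 3*d^2/2 - d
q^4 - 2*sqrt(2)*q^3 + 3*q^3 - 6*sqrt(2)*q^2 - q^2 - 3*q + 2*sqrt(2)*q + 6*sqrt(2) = (q - 1)*(q + 1)*(q + 3)*(q - 2*sqrt(2))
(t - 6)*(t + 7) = t^2 + t - 42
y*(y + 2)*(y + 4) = y^3 + 6*y^2 + 8*y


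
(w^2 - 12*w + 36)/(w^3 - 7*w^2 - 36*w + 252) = (w - 6)/(w^2 - w - 42)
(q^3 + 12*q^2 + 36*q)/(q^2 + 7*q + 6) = q*(q + 6)/(q + 1)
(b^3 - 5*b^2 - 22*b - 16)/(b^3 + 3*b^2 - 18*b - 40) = (b^2 - 7*b - 8)/(b^2 + b - 20)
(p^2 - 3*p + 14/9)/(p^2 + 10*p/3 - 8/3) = (p - 7/3)/(p + 4)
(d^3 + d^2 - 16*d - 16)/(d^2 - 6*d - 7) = (d^2 - 16)/(d - 7)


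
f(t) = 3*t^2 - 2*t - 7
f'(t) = 6*t - 2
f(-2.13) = 10.87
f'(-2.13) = -14.78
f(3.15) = 16.47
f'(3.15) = 16.90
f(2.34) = 4.75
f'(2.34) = 12.04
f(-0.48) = -5.35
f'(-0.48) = -4.88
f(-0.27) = -6.24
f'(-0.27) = -3.62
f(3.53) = 23.32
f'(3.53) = 19.18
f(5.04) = 59.12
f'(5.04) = 28.24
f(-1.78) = 6.07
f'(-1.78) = -12.68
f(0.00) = -7.00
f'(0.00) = -2.00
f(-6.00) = 113.00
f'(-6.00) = -38.00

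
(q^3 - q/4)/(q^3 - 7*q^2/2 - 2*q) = (q - 1/2)/(q - 4)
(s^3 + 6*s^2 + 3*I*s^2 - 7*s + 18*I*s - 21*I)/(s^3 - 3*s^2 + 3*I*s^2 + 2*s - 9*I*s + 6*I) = (s + 7)/(s - 2)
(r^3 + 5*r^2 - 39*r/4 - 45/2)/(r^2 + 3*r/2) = r + 7/2 - 15/r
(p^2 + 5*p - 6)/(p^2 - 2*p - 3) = (-p^2 - 5*p + 6)/(-p^2 + 2*p + 3)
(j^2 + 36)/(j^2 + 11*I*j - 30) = (j - 6*I)/(j + 5*I)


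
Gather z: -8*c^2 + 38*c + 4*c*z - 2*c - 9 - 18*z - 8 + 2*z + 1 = -8*c^2 + 36*c + z*(4*c - 16) - 16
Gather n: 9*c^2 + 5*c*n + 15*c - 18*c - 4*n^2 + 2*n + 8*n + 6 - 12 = 9*c^2 - 3*c - 4*n^2 + n*(5*c + 10) - 6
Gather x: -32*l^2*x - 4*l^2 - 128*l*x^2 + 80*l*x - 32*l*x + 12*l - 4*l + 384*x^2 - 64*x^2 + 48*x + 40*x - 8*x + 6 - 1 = -4*l^2 + 8*l + x^2*(320 - 128*l) + x*(-32*l^2 + 48*l + 80) + 5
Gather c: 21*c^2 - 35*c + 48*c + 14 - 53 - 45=21*c^2 + 13*c - 84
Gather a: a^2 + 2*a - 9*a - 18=a^2 - 7*a - 18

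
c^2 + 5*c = c*(c + 5)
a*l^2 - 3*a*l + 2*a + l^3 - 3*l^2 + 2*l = (a + l)*(l - 2)*(l - 1)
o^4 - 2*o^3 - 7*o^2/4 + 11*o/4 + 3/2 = (o - 2)*(o - 3/2)*(o + 1/2)*(o + 1)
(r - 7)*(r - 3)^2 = r^3 - 13*r^2 + 51*r - 63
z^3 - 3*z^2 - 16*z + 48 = (z - 4)*(z - 3)*(z + 4)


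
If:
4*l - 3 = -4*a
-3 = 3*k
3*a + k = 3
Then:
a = 4/3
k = -1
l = -7/12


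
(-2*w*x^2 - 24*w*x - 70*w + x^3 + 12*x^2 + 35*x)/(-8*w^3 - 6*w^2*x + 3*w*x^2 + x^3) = (x^2 + 12*x + 35)/(4*w^2 + 5*w*x + x^2)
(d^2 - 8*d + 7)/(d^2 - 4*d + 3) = (d - 7)/(d - 3)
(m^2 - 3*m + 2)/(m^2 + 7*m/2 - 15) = 2*(m^2 - 3*m + 2)/(2*m^2 + 7*m - 30)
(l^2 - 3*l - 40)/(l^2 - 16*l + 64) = (l + 5)/(l - 8)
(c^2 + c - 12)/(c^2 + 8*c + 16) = (c - 3)/(c + 4)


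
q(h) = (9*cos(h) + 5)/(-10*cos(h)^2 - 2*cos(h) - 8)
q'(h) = (-20*sin(h)*cos(h) - 2*sin(h))*(9*cos(h) + 5)/(-10*cos(h)^2 - 2*cos(h) - 8)^2 - 9*sin(h)/(-10*cos(h)^2 - 2*cos(h) - 8)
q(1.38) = -0.77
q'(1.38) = 0.51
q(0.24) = -0.71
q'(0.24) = -0.08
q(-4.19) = -0.05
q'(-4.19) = 0.86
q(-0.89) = -0.81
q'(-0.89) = 0.16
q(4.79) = -0.69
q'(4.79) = -0.79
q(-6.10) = -0.71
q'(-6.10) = -0.06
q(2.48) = 0.17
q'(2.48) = 0.33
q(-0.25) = -0.71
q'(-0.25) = 0.08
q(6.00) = -0.71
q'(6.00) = 0.09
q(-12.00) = -0.75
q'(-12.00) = -0.16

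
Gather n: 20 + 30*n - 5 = 30*n + 15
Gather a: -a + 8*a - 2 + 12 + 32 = 7*a + 42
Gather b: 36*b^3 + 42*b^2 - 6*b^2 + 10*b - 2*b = 36*b^3 + 36*b^2 + 8*b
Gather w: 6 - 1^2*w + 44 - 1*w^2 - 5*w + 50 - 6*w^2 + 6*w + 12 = 112 - 7*w^2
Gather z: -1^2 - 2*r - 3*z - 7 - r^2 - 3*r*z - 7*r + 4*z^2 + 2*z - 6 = -r^2 - 9*r + 4*z^2 + z*(-3*r - 1) - 14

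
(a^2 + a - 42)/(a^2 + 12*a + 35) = (a - 6)/(a + 5)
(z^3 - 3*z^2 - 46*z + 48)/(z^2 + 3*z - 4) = (z^2 - 2*z - 48)/(z + 4)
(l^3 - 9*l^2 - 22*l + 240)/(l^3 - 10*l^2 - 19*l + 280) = (l - 6)/(l - 7)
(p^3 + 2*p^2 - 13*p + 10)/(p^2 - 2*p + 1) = (p^2 + 3*p - 10)/(p - 1)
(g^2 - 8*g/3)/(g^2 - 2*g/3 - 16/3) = g/(g + 2)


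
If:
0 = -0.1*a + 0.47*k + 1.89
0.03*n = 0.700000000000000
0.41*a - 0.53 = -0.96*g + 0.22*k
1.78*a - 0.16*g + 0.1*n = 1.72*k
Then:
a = -6.31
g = 2.02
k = -5.36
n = 23.33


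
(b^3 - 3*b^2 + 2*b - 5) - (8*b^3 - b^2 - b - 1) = -7*b^3 - 2*b^2 + 3*b - 4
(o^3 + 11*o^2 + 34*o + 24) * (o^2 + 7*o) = o^5 + 18*o^4 + 111*o^3 + 262*o^2 + 168*o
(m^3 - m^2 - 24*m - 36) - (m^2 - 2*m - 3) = m^3 - 2*m^2 - 22*m - 33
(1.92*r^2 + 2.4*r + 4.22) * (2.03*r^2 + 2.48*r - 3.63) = 3.8976*r^4 + 9.6336*r^3 + 7.549*r^2 + 1.7536*r - 15.3186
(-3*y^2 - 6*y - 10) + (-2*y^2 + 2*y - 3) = -5*y^2 - 4*y - 13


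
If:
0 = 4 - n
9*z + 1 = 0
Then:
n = 4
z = -1/9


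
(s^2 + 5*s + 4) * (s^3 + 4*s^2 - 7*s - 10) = s^5 + 9*s^4 + 17*s^3 - 29*s^2 - 78*s - 40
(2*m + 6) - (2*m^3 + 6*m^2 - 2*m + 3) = -2*m^3 - 6*m^2 + 4*m + 3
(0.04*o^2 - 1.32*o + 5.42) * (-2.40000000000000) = -0.096*o^2 + 3.168*o - 13.008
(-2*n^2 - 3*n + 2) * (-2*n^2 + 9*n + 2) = 4*n^4 - 12*n^3 - 35*n^2 + 12*n + 4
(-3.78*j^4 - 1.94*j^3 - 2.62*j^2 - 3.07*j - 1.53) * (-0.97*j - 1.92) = 3.6666*j^5 + 9.1394*j^4 + 6.2662*j^3 + 8.0083*j^2 + 7.3785*j + 2.9376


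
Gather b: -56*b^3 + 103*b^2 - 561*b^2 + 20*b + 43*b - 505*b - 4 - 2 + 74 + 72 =-56*b^3 - 458*b^2 - 442*b + 140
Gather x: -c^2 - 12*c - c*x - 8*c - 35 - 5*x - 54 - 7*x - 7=-c^2 - 20*c + x*(-c - 12) - 96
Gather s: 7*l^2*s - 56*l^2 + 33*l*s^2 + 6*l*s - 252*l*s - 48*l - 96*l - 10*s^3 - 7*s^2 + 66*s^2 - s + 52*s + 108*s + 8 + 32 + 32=-56*l^2 - 144*l - 10*s^3 + s^2*(33*l + 59) + s*(7*l^2 - 246*l + 159) + 72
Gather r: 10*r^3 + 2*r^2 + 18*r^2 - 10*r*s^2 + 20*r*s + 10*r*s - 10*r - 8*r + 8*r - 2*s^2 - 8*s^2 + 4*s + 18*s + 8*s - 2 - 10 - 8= 10*r^3 + 20*r^2 + r*(-10*s^2 + 30*s - 10) - 10*s^2 + 30*s - 20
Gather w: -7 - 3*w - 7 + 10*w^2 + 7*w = 10*w^2 + 4*w - 14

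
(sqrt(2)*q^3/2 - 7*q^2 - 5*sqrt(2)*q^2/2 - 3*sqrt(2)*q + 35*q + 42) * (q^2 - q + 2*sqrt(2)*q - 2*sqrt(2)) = sqrt(2)*q^5/2 - 5*q^4 - 3*sqrt(2)*q^4 - 29*sqrt(2)*q^3/2 + 30*q^3 + 5*q^2 + 87*sqrt(2)*q^2 - 30*q + 14*sqrt(2)*q - 84*sqrt(2)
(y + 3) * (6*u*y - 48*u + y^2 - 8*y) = 6*u*y^2 - 30*u*y - 144*u + y^3 - 5*y^2 - 24*y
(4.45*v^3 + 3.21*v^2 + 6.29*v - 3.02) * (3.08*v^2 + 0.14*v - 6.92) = 13.706*v^5 + 10.5098*v^4 - 10.9714*v^3 - 30.6342*v^2 - 43.9496*v + 20.8984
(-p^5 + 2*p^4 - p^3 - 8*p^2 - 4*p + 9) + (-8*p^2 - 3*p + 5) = -p^5 + 2*p^4 - p^3 - 16*p^2 - 7*p + 14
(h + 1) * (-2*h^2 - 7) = -2*h^3 - 2*h^2 - 7*h - 7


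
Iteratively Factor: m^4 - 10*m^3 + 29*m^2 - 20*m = (m - 4)*(m^3 - 6*m^2 + 5*m) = m*(m - 4)*(m^2 - 6*m + 5) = m*(m - 4)*(m - 1)*(m - 5)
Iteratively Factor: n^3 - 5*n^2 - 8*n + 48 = (n + 3)*(n^2 - 8*n + 16) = (n - 4)*(n + 3)*(n - 4)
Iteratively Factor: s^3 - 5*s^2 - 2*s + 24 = (s + 2)*(s^2 - 7*s + 12) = (s - 4)*(s + 2)*(s - 3)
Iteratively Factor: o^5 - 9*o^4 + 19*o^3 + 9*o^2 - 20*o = (o)*(o^4 - 9*o^3 + 19*o^2 + 9*o - 20) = o*(o - 1)*(o^3 - 8*o^2 + 11*o + 20) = o*(o - 5)*(o - 1)*(o^2 - 3*o - 4) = o*(o - 5)*(o - 4)*(o - 1)*(o + 1)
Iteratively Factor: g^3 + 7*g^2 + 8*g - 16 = (g - 1)*(g^2 + 8*g + 16) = (g - 1)*(g + 4)*(g + 4)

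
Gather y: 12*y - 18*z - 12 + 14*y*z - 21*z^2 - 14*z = y*(14*z + 12) - 21*z^2 - 32*z - 12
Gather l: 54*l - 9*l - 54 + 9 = 45*l - 45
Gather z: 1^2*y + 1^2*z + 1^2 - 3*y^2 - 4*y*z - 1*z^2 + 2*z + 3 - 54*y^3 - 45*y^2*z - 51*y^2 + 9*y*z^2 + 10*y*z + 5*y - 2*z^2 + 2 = -54*y^3 - 54*y^2 + 6*y + z^2*(9*y - 3) + z*(-45*y^2 + 6*y + 3) + 6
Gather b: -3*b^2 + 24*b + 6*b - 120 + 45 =-3*b^2 + 30*b - 75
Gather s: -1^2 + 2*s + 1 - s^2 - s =-s^2 + s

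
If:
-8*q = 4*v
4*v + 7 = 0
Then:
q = 7/8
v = -7/4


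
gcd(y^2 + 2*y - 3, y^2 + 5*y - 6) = y - 1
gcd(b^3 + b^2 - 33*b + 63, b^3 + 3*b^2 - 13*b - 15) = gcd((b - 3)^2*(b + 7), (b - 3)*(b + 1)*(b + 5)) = b - 3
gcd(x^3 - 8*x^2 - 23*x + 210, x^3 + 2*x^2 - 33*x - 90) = x^2 - x - 30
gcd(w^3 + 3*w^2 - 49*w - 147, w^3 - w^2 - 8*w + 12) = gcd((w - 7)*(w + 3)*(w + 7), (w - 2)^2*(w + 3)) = w + 3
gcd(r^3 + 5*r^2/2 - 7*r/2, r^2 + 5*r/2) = r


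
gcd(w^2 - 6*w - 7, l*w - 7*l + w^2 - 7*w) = w - 7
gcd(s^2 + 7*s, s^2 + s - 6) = 1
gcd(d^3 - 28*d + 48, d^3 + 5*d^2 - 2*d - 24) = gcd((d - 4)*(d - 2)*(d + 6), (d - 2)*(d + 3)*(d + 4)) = d - 2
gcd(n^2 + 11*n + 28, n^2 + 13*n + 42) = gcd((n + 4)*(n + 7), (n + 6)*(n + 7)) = n + 7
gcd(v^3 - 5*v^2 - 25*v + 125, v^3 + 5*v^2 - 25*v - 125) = v^2 - 25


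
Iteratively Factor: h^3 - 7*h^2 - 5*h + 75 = (h - 5)*(h^2 - 2*h - 15) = (h - 5)^2*(h + 3)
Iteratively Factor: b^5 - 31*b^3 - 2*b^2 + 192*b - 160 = (b + 4)*(b^4 - 4*b^3 - 15*b^2 + 58*b - 40) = (b - 2)*(b + 4)*(b^3 - 2*b^2 - 19*b + 20) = (b - 2)*(b + 4)^2*(b^2 - 6*b + 5) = (b - 5)*(b - 2)*(b + 4)^2*(b - 1)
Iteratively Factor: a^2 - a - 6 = (a - 3)*(a + 2)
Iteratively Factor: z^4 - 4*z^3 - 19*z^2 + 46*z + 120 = (z - 4)*(z^3 - 19*z - 30) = (z - 5)*(z - 4)*(z^2 + 5*z + 6) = (z - 5)*(z - 4)*(z + 3)*(z + 2)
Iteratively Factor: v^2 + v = (v + 1)*(v)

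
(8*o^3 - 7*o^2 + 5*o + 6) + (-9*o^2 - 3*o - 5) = 8*o^3 - 16*o^2 + 2*o + 1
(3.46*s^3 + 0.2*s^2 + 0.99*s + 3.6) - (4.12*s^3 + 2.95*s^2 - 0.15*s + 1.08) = -0.66*s^3 - 2.75*s^2 + 1.14*s + 2.52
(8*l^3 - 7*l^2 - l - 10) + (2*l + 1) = 8*l^3 - 7*l^2 + l - 9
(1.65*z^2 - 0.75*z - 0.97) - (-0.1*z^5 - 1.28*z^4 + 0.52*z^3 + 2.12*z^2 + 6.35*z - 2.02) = 0.1*z^5 + 1.28*z^4 - 0.52*z^3 - 0.47*z^2 - 7.1*z + 1.05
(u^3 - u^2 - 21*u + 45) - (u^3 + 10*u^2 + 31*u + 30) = -11*u^2 - 52*u + 15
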